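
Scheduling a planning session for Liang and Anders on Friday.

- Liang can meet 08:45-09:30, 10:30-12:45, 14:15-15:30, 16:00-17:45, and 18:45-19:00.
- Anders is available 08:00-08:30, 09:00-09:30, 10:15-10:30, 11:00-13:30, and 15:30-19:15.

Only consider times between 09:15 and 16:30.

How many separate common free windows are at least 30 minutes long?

Liang ∩ Anders: 09:00–09:30, 11:00–12:45, 16:00–17:45, 18:45–19:00.
Restricted to 09:15–16:30: 09:15–09:30, 11:00–12:45, 16:00–16:30.
Windows ≥ 30 min: 11:00–12:45, 16:00–16:30.
That's 2 windows.

2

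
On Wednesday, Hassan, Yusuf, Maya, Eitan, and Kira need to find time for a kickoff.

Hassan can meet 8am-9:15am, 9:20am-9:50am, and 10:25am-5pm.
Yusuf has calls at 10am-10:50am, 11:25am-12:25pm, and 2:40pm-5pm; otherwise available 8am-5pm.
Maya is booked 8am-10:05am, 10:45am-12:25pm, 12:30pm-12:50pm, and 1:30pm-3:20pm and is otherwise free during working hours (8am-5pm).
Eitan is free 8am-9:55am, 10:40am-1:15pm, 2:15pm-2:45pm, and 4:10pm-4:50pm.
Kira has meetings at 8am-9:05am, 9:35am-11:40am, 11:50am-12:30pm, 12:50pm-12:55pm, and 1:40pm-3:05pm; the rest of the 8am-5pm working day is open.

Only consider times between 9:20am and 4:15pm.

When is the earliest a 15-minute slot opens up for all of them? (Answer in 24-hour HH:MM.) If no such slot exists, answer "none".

Yusuf free within 08:00–17:00: 08:00–10:00, 10:50–11:25, 12:25–14:40.
Maya free within 08:00–17:00: 10:05–10:45, 12:25–12:30, 12:50–13:30, 15:20–17:00.
Kira free within 08:00–17:00: 09:05–09:35, 11:40–11:50, 12:30–12:50, 12:55–13:40, 15:05–17:00.
Hassan ∩ Yusuf: 08:00–09:15, 09:20–09:50, 10:50–11:25, 12:25–14:40.
Hassan ∩ Yusuf ∩ Maya: 12:25–12:30, 12:50–13:30.
Hassan ∩ Yusuf ∩ Maya ∩ Eitan: 12:25–12:30, 12:50–13:15.
Hassan ∩ Yusuf ∩ Maya ∩ Eitan ∩ Kira: 12:55–13:15.
Restricted to 09:20–16:15: 12:55–13:15.
Windows ≥ 15 min: 12:55–13:15.
Earliest such window starts at 12:55.

12:55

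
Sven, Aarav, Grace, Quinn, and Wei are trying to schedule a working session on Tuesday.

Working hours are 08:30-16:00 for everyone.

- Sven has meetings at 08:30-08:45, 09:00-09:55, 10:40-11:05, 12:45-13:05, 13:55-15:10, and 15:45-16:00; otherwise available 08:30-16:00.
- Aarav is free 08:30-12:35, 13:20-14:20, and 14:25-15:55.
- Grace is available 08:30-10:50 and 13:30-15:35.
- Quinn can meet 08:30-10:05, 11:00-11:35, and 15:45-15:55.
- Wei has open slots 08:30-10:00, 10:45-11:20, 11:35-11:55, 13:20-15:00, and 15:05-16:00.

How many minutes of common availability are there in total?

20 minutes

Sven free within 08:30–16:00: 08:45–09:00, 09:55–10:40, 11:05–12:45, 13:05–13:55, 15:10–15:45.
Sven ∩ Aarav: 08:45–09:00, 09:55–10:40, 11:05–12:35, 13:20–13:55, 15:10–15:45.
Sven ∩ Aarav ∩ Grace: 08:45–09:00, 09:55–10:40, 13:30–13:55, 15:10–15:35.
Sven ∩ Aarav ∩ Grace ∩ Quinn: 08:45–09:00, 09:55–10:05.
Sven ∩ Aarav ∩ Grace ∩ Quinn ∩ Wei: 08:45–09:00, 09:55–10:00.
Total common minutes: 15 + 5 = 20.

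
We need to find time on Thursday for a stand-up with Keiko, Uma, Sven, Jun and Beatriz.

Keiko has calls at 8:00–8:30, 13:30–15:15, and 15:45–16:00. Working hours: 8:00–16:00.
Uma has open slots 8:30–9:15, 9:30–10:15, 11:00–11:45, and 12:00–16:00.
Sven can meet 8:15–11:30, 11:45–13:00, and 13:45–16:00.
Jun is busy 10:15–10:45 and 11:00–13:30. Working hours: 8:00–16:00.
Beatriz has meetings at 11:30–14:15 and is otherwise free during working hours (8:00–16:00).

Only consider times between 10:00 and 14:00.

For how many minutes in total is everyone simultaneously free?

15 minutes

Keiko free within 08:00–16:00: 08:30–13:30, 15:15–15:45.
Jun free within 08:00–16:00: 08:00–10:15, 10:45–11:00, 13:30–16:00.
Beatriz free within 08:00–16:00: 08:00–11:30, 14:15–16:00.
Keiko ∩ Uma: 08:30–09:15, 09:30–10:15, 11:00–11:45, 12:00–13:30, 15:15–15:45.
Keiko ∩ Uma ∩ Sven: 08:30–09:15, 09:30–10:15, 11:00–11:30, 12:00–13:00, 15:15–15:45.
Keiko ∩ Uma ∩ Sven ∩ Jun: 08:30–09:15, 09:30–10:15, 15:15–15:45.
Keiko ∩ Uma ∩ Sven ∩ Jun ∩ Beatriz: 08:30–09:15, 09:30–10:15, 15:15–15:45.
Restricted to 10:00–14:00: 10:00–10:15.
Total common minutes: 15.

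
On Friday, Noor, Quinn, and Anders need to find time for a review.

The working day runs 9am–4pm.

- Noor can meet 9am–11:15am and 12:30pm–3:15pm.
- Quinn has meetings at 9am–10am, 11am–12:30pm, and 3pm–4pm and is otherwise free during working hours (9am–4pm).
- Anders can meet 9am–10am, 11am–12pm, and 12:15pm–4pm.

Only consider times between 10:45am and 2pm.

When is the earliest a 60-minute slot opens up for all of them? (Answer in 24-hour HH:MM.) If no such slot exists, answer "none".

12:30

Quinn free within 09:00–16:00: 10:00–11:00, 12:30–15:00.
Noor ∩ Quinn: 10:00–11:00, 12:30–15:00.
Noor ∩ Quinn ∩ Anders: 12:30–15:00.
Restricted to 10:45–14:00: 12:30–14:00.
Windows ≥ 60 min: 12:30–14:00.
Earliest such window starts at 12:30.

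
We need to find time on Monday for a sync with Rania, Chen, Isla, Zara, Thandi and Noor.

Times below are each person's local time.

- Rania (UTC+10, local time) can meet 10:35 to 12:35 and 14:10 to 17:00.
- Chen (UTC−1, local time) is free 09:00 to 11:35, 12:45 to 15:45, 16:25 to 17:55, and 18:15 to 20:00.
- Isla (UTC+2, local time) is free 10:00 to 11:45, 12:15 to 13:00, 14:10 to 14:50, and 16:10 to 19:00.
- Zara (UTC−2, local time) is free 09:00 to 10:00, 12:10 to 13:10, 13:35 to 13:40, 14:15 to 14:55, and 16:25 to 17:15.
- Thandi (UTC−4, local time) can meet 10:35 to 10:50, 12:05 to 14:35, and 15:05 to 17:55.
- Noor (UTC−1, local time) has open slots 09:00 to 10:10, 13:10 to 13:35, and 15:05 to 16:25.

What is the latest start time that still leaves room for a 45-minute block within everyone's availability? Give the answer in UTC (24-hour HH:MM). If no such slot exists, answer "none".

none

Rania → UTC: 00:35–02:35, 04:10–07:00.
Chen → UTC: 10:00–12:35, 13:45–16:45, 17:25–18:55, 19:15–21:00.
Isla → UTC: 08:00–09:45, 10:15–11:00, 12:10–12:50, 14:10–17:00.
Zara → UTC: 11:00–12:00, 14:10–15:10, 15:35–15:40, 16:15–16:55, 18:25–19:15.
Thandi → UTC: 14:35–14:50, 16:05–18:35, 19:05–21:55.
Noor → UTC: 10:00–11:10, 14:10–14:35, 16:05–17:25.
Rania ∩ Chen: (none).
Rania ∩ Chen ∩ Isla: (none).
Rania ∩ Chen ∩ Isla ∩ Zara: (none).
Rania ∩ Chen ∩ Isla ∩ Zara ∩ Thandi: (none).
Rania ∩ Chen ∩ Isla ∩ Zara ∩ Thandi ∩ Noor: (none).
Windows ≥ 45 min: (none).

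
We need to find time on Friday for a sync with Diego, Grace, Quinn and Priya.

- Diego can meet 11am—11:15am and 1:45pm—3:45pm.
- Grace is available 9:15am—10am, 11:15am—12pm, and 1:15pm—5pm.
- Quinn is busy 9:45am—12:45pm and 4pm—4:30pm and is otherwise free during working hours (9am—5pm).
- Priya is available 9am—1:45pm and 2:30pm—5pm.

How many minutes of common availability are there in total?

Quinn free within 09:00–17:00: 09:00–09:45, 12:45–16:00, 16:30–17:00.
Diego ∩ Grace: 13:45–15:45.
Diego ∩ Grace ∩ Quinn: 13:45–15:45.
Diego ∩ Grace ∩ Quinn ∩ Priya: 14:30–15:45.
Total common minutes: 75.

75 minutes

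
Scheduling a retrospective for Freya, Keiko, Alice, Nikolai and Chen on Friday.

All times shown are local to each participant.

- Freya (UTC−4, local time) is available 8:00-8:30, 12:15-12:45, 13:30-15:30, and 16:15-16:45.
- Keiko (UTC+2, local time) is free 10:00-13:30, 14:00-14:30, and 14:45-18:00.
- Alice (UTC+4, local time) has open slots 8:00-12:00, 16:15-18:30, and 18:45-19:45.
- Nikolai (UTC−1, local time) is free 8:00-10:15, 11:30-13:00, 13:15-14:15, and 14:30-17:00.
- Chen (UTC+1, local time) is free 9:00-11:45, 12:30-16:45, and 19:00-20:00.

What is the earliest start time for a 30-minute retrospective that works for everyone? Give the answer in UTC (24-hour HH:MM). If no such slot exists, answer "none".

none

Freya → UTC: 12:00–12:30, 16:15–16:45, 17:30–19:30, 20:15–20:45.
Keiko → UTC: 08:00–11:30, 12:00–12:30, 12:45–16:00.
Alice → UTC: 04:00–08:00, 12:15–14:30, 14:45–15:45.
Nikolai → UTC: 09:00–11:15, 12:30–14:00, 14:15–15:15, 15:30–18:00.
Chen → UTC: 08:00–10:45, 11:30–15:45, 18:00–19:00.
Freya ∩ Keiko: 12:00–12:30.
Freya ∩ Keiko ∩ Alice: 12:15–12:30.
Freya ∩ Keiko ∩ Alice ∩ Nikolai: (none).
Freya ∩ Keiko ∩ Alice ∩ Nikolai ∩ Chen: (none).
Windows ≥ 30 min: (none).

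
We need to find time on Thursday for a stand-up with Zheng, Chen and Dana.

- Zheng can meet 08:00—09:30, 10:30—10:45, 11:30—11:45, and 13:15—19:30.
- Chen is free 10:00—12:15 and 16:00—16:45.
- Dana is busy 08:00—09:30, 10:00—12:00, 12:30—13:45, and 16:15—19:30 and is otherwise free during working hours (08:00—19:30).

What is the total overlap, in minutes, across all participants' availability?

15 minutes

Dana free within 08:00–19:30: 09:30–10:00, 12:00–12:30, 13:45–16:15.
Zheng ∩ Chen: 10:30–10:45, 11:30–11:45, 16:00–16:45.
Zheng ∩ Chen ∩ Dana: 16:00–16:15.
Total common minutes: 15.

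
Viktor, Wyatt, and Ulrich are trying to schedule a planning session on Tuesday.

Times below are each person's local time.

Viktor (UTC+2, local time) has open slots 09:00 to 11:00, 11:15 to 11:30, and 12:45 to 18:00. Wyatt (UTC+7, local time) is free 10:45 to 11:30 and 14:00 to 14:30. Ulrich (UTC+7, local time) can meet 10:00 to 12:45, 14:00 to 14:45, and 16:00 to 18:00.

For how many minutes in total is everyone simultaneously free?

Viktor → UTC: 07:00–09:00, 09:15–09:30, 10:45–16:00.
Wyatt → UTC: 03:45–04:30, 07:00–07:30.
Ulrich → UTC: 03:00–05:45, 07:00–07:45, 09:00–11:00.
Viktor ∩ Wyatt: 07:00–07:30.
Viktor ∩ Wyatt ∩ Ulrich: 07:00–07:30.
Total common minutes: 30.

30 minutes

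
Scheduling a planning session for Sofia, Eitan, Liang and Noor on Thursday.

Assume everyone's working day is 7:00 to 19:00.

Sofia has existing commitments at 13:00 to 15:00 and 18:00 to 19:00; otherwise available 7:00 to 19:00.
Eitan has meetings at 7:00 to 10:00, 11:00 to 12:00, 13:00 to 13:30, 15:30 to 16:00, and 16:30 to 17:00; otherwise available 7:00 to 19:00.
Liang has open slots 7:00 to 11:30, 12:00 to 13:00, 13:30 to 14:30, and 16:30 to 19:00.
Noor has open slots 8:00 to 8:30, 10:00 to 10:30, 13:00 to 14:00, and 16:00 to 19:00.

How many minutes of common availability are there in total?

90 minutes

Sofia free within 07:00–19:00: 07:00–13:00, 15:00–18:00.
Eitan free within 07:00–19:00: 10:00–11:00, 12:00–13:00, 13:30–15:30, 16:00–16:30, 17:00–19:00.
Sofia ∩ Eitan: 10:00–11:00, 12:00–13:00, 15:00–15:30, 16:00–16:30, 17:00–18:00.
Sofia ∩ Eitan ∩ Liang: 10:00–11:00, 12:00–13:00, 17:00–18:00.
Sofia ∩ Eitan ∩ Liang ∩ Noor: 10:00–10:30, 17:00–18:00.
Total common minutes: 30 + 60 = 90.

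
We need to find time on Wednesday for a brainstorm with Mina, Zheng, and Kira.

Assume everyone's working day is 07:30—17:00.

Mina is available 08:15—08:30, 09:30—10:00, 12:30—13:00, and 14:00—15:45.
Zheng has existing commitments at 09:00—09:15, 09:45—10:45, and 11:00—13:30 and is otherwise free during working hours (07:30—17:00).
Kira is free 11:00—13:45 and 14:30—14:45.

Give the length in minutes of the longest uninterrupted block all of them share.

Zheng free within 07:30–17:00: 07:30–09:00, 09:15–09:45, 10:45–11:00, 13:30–17:00.
Mina ∩ Zheng: 08:15–08:30, 09:30–09:45, 14:00–15:45.
Mina ∩ Zheng ∩ Kira: 14:30–14:45.
Single common window of 15 minutes.

15 minutes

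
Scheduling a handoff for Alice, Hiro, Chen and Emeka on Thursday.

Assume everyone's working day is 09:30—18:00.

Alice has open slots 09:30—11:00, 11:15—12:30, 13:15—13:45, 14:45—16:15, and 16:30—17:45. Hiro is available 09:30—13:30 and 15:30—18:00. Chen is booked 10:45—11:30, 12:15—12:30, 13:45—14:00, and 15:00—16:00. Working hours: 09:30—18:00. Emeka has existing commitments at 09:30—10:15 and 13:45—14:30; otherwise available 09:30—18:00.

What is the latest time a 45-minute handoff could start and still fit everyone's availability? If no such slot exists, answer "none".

Chen free within 09:30–18:00: 09:30–10:45, 11:30–12:15, 12:30–13:45, 14:00–15:00, 16:00–18:00.
Emeka free within 09:30–18:00: 10:15–13:45, 14:30–18:00.
Alice ∩ Hiro: 09:30–11:00, 11:15–12:30, 13:15–13:30, 15:30–16:15, 16:30–17:45.
Alice ∩ Hiro ∩ Chen: 09:30–10:45, 11:30–12:15, 13:15–13:30, 16:00–16:15, 16:30–17:45.
Alice ∩ Hiro ∩ Chen ∩ Emeka: 10:15–10:45, 11:30–12:15, 13:15–13:30, 16:00–16:15, 16:30–17:45.
Windows ≥ 45 min: 11:30–12:15, 16:30–17:45.
Latest start in the last window 16:30–17:45 is 17:45 − 45 min = 17:00.

17:00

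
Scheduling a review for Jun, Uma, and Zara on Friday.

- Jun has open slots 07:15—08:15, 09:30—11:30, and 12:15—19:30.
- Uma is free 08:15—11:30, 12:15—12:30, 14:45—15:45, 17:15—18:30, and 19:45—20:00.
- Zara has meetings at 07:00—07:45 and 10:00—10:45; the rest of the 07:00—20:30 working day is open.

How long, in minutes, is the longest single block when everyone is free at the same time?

75 minutes

Zara free within 07:00–20:30: 07:45–10:00, 10:45–20:30.
Jun ∩ Uma: 09:30–11:30, 12:15–12:30, 14:45–15:45, 17:15–18:30.
Jun ∩ Uma ∩ Zara: 09:30–10:00, 10:45–11:30, 12:15–12:30, 14:45–15:45, 17:15–18:30.
Common window lengths: 30, 45, 15, 60, 75 min; longest is 75.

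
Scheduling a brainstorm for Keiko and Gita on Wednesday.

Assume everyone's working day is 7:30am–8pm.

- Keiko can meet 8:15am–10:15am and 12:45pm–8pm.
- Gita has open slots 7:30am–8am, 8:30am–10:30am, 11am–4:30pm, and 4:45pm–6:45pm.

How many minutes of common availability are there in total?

450 minutes

Keiko ∩ Gita: 08:30–10:15, 12:45–16:30, 16:45–18:45.
Total common minutes: 105 + 225 + 120 = 450.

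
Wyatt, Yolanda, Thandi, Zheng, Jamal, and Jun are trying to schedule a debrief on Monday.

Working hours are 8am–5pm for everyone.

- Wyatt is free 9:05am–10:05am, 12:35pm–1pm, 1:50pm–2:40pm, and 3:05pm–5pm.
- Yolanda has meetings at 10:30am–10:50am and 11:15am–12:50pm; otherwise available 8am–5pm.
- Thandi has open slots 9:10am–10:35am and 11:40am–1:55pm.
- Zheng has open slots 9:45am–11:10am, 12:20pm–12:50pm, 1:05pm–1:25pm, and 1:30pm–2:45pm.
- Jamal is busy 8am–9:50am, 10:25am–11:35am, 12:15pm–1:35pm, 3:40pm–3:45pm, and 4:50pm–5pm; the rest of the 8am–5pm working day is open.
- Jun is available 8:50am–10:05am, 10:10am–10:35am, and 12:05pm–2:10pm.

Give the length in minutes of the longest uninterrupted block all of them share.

15 minutes

Yolanda free within 08:00–17:00: 08:00–10:30, 10:50–11:15, 12:50–17:00.
Jamal free within 08:00–17:00: 09:50–10:25, 11:35–12:15, 13:35–15:40, 15:45–16:50.
Wyatt ∩ Yolanda: 09:05–10:05, 12:50–13:00, 13:50–14:40, 15:05–17:00.
Wyatt ∩ Yolanda ∩ Thandi: 09:10–10:05, 12:50–13:00, 13:50–13:55.
Wyatt ∩ Yolanda ∩ Thandi ∩ Zheng: 09:45–10:05, 13:50–13:55.
Wyatt ∩ Yolanda ∩ Thandi ∩ Zheng ∩ Jamal: 09:50–10:05, 13:50–13:55.
Wyatt ∩ Yolanda ∩ Thandi ∩ Zheng ∩ Jamal ∩ Jun: 09:50–10:05, 13:50–13:55.
Common window lengths: 15, 5 min; longest is 15.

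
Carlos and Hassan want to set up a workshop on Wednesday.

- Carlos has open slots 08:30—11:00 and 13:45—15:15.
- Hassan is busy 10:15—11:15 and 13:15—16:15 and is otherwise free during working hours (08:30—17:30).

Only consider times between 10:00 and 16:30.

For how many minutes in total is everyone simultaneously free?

Hassan free within 08:30–17:30: 08:30–10:15, 11:15–13:15, 16:15–17:30.
Carlos ∩ Hassan: 08:30–10:15.
Restricted to 10:00–16:30: 10:00–10:15.
Total common minutes: 15.

15 minutes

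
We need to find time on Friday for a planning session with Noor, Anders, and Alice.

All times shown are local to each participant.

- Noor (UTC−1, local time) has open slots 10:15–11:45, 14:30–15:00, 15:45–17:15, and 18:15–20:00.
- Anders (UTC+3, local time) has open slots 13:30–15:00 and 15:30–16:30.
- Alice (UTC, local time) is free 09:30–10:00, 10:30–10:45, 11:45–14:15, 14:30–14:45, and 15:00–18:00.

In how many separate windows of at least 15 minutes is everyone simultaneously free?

2

Noor → UTC: 11:15–12:45, 15:30–16:00, 16:45–18:15, 19:15–21:00.
Anders → UTC: 10:30–12:00, 12:30–13:30.
Alice → UTC: 09:30–10:00, 10:30–10:45, 11:45–14:15, 14:30–14:45, 15:00–18:00.
Noor ∩ Anders: 11:15–12:00, 12:30–12:45.
Noor ∩ Anders ∩ Alice: 11:45–12:00, 12:30–12:45.
Windows ≥ 15 min: 11:45–12:00, 12:30–12:45.
That's 2 windows.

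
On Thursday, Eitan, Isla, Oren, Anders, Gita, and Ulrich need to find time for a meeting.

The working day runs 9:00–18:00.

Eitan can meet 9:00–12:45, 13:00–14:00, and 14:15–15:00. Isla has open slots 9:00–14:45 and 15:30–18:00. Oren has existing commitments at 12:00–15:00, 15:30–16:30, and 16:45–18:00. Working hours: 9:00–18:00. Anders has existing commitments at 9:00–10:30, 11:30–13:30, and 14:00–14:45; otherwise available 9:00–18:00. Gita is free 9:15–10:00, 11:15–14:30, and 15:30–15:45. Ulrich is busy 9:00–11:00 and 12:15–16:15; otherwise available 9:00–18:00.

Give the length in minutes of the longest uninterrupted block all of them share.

Oren free within 09:00–18:00: 09:00–12:00, 15:00–15:30, 16:30–16:45.
Anders free within 09:00–18:00: 10:30–11:30, 13:30–14:00, 14:45–18:00.
Ulrich free within 09:00–18:00: 11:00–12:15, 16:15–18:00.
Eitan ∩ Isla: 09:00–12:45, 13:00–14:00, 14:15–14:45.
Eitan ∩ Isla ∩ Oren: 09:00–12:00.
Eitan ∩ Isla ∩ Oren ∩ Anders: 10:30–11:30.
Eitan ∩ Isla ∩ Oren ∩ Anders ∩ Gita: 11:15–11:30.
Eitan ∩ Isla ∩ Oren ∩ Anders ∩ Gita ∩ Ulrich: 11:15–11:30.
Single common window of 15 minutes.

15 minutes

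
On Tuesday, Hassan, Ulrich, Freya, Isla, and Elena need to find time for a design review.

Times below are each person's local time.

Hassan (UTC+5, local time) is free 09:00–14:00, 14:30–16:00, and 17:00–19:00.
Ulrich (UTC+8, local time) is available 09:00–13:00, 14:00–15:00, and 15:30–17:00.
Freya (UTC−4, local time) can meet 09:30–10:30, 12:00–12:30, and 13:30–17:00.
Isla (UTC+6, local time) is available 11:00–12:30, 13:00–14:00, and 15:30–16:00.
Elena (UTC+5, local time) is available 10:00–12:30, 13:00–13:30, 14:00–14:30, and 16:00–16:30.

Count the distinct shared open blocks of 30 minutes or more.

0

Hassan → UTC: 04:00–09:00, 09:30–11:00, 12:00–14:00.
Ulrich → UTC: 01:00–05:00, 06:00–07:00, 07:30–09:00.
Freya → UTC: 13:30–14:30, 16:00–16:30, 17:30–21:00.
Isla → UTC: 05:00–06:30, 07:00–08:00, 09:30–10:00.
Elena → UTC: 05:00–07:30, 08:00–08:30, 09:00–09:30, 11:00–11:30.
Hassan ∩ Ulrich: 04:00–05:00, 06:00–07:00, 07:30–09:00.
Hassan ∩ Ulrich ∩ Freya: (none).
Hassan ∩ Ulrich ∩ Freya ∩ Isla: (none).
Hassan ∩ Ulrich ∩ Freya ∩ Isla ∩ Elena: (none).
Windows ≥ 30 min: (none).
That's 0 windows.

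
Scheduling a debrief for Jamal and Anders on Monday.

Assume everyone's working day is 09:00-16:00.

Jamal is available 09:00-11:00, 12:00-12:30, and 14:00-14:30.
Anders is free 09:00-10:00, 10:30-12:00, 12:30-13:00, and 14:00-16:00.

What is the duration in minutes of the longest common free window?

60 minutes

Jamal ∩ Anders: 09:00–10:00, 10:30–11:00, 14:00–14:30.
Common window lengths: 60, 30, 30 min; longest is 60.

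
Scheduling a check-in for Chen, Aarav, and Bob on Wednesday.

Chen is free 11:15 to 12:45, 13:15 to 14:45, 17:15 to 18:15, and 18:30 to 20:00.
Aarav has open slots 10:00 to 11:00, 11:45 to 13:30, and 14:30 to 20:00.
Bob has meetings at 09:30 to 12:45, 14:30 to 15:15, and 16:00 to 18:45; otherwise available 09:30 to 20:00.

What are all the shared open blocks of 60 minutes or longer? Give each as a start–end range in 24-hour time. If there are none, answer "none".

Bob free within 09:30–20:00: 12:45–14:30, 15:15–16:00, 18:45–20:00.
Chen ∩ Aarav: 11:45–12:45, 13:15–13:30, 14:30–14:45, 17:15–18:15, 18:30–20:00.
Chen ∩ Aarav ∩ Bob: 13:15–13:30, 18:45–20:00.
Windows ≥ 60 min: 18:45–20:00.

18:45–20:00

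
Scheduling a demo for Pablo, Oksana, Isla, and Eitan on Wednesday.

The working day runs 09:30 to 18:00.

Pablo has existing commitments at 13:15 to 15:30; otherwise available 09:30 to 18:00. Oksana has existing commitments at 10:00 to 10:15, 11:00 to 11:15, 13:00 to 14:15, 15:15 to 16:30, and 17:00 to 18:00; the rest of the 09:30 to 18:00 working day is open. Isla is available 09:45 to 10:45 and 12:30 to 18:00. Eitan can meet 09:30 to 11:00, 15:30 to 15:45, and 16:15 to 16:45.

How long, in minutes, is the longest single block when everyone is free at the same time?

Pablo free within 09:30–18:00: 09:30–13:15, 15:30–18:00.
Oksana free within 09:30–18:00: 09:30–10:00, 10:15–11:00, 11:15–13:00, 14:15–15:15, 16:30–17:00.
Pablo ∩ Oksana: 09:30–10:00, 10:15–11:00, 11:15–13:00, 16:30–17:00.
Pablo ∩ Oksana ∩ Isla: 09:45–10:00, 10:15–10:45, 12:30–13:00, 16:30–17:00.
Pablo ∩ Oksana ∩ Isla ∩ Eitan: 09:45–10:00, 10:15–10:45, 16:30–16:45.
Common window lengths: 15, 30, 15 min; longest is 30.

30 minutes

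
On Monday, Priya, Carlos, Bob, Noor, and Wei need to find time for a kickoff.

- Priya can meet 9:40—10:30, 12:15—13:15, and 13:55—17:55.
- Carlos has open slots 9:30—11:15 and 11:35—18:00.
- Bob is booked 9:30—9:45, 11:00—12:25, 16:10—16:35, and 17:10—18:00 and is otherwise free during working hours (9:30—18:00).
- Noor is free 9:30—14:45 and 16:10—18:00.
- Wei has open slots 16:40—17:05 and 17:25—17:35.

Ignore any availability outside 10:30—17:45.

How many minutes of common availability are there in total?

25 minutes

Bob free within 09:30–18:00: 09:45–11:00, 12:25–16:10, 16:35–17:10.
Priya ∩ Carlos: 09:40–10:30, 12:15–13:15, 13:55–17:55.
Priya ∩ Carlos ∩ Bob: 09:45–10:30, 12:25–13:15, 13:55–16:10, 16:35–17:10.
Priya ∩ Carlos ∩ Bob ∩ Noor: 09:45–10:30, 12:25–13:15, 13:55–14:45, 16:35–17:10.
Priya ∩ Carlos ∩ Bob ∩ Noor ∩ Wei: 16:40–17:05.
Restricted to 10:30–17:45: 16:40–17:05.
Total common minutes: 25.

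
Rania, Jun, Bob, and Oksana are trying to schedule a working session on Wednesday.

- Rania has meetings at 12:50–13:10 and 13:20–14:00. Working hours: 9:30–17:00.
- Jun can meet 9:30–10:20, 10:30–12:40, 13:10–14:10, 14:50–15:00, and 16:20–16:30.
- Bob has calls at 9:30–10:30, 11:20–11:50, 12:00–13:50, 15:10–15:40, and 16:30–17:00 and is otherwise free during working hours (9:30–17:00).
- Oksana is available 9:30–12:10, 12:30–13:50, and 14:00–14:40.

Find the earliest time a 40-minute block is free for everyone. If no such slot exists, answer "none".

Rania free within 09:30–17:00: 09:30–12:50, 13:10–13:20, 14:00–17:00.
Bob free within 09:30–17:00: 10:30–11:20, 11:50–12:00, 13:50–15:10, 15:40–16:30.
Rania ∩ Jun: 09:30–10:20, 10:30–12:40, 13:10–13:20, 14:00–14:10, 14:50–15:00, 16:20–16:30.
Rania ∩ Jun ∩ Bob: 10:30–11:20, 11:50–12:00, 14:00–14:10, 14:50–15:00, 16:20–16:30.
Rania ∩ Jun ∩ Bob ∩ Oksana: 10:30–11:20, 11:50–12:00, 14:00–14:10.
Windows ≥ 40 min: 10:30–11:20.
Earliest such window starts at 10:30.

10:30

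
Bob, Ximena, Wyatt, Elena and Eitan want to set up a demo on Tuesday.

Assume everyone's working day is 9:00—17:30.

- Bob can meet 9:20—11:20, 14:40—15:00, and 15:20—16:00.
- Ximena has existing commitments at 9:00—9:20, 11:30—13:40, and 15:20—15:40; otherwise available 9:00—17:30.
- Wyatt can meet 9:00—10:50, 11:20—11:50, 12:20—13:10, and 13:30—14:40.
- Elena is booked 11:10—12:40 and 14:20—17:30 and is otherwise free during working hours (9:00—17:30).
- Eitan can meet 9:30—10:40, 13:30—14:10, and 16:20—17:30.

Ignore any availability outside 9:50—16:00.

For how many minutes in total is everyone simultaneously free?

50 minutes

Ximena free within 09:00–17:30: 09:20–11:30, 13:40–15:20, 15:40–17:30.
Elena free within 09:00–17:30: 09:00–11:10, 12:40–14:20.
Bob ∩ Ximena: 09:20–11:20, 14:40–15:00, 15:40–16:00.
Bob ∩ Ximena ∩ Wyatt: 09:20–10:50.
Bob ∩ Ximena ∩ Wyatt ∩ Elena: 09:20–10:50.
Bob ∩ Ximena ∩ Wyatt ∩ Elena ∩ Eitan: 09:30–10:40.
Restricted to 09:50–16:00: 09:50–10:40.
Total common minutes: 50.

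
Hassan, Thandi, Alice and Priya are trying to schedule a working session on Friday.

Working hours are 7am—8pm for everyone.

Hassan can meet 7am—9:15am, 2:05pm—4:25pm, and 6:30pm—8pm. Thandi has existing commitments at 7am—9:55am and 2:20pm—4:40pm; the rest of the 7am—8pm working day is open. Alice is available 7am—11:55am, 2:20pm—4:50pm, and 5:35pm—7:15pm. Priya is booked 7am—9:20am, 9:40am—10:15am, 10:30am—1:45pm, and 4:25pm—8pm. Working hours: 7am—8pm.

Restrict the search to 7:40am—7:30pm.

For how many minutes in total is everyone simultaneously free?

0 minutes

Thandi free within 07:00–20:00: 09:55–14:20, 16:40–20:00.
Priya free within 07:00–20:00: 09:20–09:40, 10:15–10:30, 13:45–16:25.
Hassan ∩ Thandi: 14:05–14:20, 18:30–20:00.
Hassan ∩ Thandi ∩ Alice: 18:30–19:15.
Hassan ∩ Thandi ∩ Alice ∩ Priya: (none).
Restricted to 07:40–19:30: (none).
Total common minutes: 0.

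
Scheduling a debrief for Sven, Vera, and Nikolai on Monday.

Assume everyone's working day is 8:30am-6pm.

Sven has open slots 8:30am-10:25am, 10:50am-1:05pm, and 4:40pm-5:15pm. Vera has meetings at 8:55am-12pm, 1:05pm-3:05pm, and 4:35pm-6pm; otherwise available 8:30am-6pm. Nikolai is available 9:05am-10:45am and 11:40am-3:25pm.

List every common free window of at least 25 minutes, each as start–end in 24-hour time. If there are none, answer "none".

12:00–13:05

Vera free within 08:30–18:00: 08:30–08:55, 12:00–13:05, 15:05–16:35.
Sven ∩ Vera: 08:30–08:55, 12:00–13:05.
Sven ∩ Vera ∩ Nikolai: 12:00–13:05.
Windows ≥ 25 min: 12:00–13:05.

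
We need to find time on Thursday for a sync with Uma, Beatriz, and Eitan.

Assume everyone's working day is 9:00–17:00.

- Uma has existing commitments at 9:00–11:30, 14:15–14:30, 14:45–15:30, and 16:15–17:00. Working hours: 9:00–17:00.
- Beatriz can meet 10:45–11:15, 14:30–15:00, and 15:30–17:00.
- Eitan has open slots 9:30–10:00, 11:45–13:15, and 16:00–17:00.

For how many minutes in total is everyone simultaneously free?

15 minutes

Uma free within 09:00–17:00: 11:30–14:15, 14:30–14:45, 15:30–16:15.
Uma ∩ Beatriz: 14:30–14:45, 15:30–16:15.
Uma ∩ Beatriz ∩ Eitan: 16:00–16:15.
Total common minutes: 15.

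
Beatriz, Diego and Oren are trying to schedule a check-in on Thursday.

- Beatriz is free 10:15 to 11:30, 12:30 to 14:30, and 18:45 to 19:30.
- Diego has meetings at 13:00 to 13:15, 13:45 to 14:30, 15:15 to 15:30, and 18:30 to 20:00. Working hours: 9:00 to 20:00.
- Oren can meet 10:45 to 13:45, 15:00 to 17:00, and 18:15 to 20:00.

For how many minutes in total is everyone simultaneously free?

105 minutes

Diego free within 09:00–20:00: 09:00–13:00, 13:15–13:45, 14:30–15:15, 15:30–18:30.
Beatriz ∩ Diego: 10:15–11:30, 12:30–13:00, 13:15–13:45.
Beatriz ∩ Diego ∩ Oren: 10:45–11:30, 12:30–13:00, 13:15–13:45.
Total common minutes: 45 + 30 + 30 = 105.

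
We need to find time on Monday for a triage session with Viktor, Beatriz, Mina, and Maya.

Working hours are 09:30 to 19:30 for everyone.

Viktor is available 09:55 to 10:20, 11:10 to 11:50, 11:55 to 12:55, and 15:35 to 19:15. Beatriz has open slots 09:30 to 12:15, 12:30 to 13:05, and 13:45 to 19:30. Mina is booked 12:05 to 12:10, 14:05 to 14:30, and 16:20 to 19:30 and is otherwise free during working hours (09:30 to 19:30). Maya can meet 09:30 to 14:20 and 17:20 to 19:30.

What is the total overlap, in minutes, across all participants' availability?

Mina free within 09:30–19:30: 09:30–12:05, 12:10–14:05, 14:30–16:20.
Viktor ∩ Beatriz: 09:55–10:20, 11:10–11:50, 11:55–12:15, 12:30–12:55, 15:35–19:15.
Viktor ∩ Beatriz ∩ Mina: 09:55–10:20, 11:10–11:50, 11:55–12:05, 12:10–12:15, 12:30–12:55, 15:35–16:20.
Viktor ∩ Beatriz ∩ Mina ∩ Maya: 09:55–10:20, 11:10–11:50, 11:55–12:05, 12:10–12:15, 12:30–12:55.
Total common minutes: 25 + 40 + 10 + 5 + 25 = 105.

105 minutes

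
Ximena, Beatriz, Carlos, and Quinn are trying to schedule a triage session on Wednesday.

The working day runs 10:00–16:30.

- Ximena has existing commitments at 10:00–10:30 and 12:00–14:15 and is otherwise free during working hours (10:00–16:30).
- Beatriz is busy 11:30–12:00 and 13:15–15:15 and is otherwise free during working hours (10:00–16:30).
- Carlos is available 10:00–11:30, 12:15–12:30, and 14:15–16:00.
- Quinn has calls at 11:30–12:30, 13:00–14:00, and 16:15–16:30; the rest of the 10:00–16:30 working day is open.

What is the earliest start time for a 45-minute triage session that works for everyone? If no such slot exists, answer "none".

Ximena free within 10:00–16:30: 10:30–12:00, 14:15–16:30.
Beatriz free within 10:00–16:30: 10:00–11:30, 12:00–13:15, 15:15–16:30.
Quinn free within 10:00–16:30: 10:00–11:30, 12:30–13:00, 14:00–16:15.
Ximena ∩ Beatriz: 10:30–11:30, 15:15–16:30.
Ximena ∩ Beatriz ∩ Carlos: 10:30–11:30, 15:15–16:00.
Ximena ∩ Beatriz ∩ Carlos ∩ Quinn: 10:30–11:30, 15:15–16:00.
Windows ≥ 45 min: 10:30–11:30, 15:15–16:00.
Earliest such window starts at 10:30.

10:30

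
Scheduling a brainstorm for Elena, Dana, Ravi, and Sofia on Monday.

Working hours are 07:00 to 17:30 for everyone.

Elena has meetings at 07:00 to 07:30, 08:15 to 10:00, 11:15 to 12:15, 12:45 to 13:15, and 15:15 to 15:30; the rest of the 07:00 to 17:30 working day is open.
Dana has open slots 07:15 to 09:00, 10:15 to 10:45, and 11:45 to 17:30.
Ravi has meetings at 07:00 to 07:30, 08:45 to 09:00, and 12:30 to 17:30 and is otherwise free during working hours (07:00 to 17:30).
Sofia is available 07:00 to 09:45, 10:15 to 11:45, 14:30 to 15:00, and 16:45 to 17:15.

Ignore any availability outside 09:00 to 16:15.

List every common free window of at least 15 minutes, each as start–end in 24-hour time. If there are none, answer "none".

Elena free within 07:00–17:30: 07:30–08:15, 10:00–11:15, 12:15–12:45, 13:15–15:15, 15:30–17:30.
Ravi free within 07:00–17:30: 07:30–08:45, 09:00–12:30.
Elena ∩ Dana: 07:30–08:15, 10:15–10:45, 12:15–12:45, 13:15–15:15, 15:30–17:30.
Elena ∩ Dana ∩ Ravi: 07:30–08:15, 10:15–10:45, 12:15–12:30.
Elena ∩ Dana ∩ Ravi ∩ Sofia: 07:30–08:15, 10:15–10:45.
Restricted to 09:00–16:15: 10:15–10:45.
Windows ≥ 15 min: 10:15–10:45.

10:15–10:45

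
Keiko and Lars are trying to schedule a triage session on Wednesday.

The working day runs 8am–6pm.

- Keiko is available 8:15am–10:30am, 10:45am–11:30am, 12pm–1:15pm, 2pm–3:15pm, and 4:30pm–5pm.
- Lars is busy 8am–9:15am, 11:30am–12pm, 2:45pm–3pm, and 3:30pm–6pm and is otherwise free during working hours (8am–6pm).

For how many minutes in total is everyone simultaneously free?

Lars free within 08:00–18:00: 09:15–11:30, 12:00–14:45, 15:00–15:30.
Keiko ∩ Lars: 09:15–10:30, 10:45–11:30, 12:00–13:15, 14:00–14:45, 15:00–15:15.
Total common minutes: 75 + 45 + 75 + 45 + 15 = 255.

255 minutes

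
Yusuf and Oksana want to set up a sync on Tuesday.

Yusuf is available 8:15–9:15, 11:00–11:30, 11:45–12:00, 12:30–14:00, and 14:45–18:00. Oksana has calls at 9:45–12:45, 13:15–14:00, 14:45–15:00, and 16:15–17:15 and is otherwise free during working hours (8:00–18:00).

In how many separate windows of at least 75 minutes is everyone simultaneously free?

1

Oksana free within 08:00–18:00: 08:00–09:45, 12:45–13:15, 14:00–14:45, 15:00–16:15, 17:15–18:00.
Yusuf ∩ Oksana: 08:15–09:15, 12:45–13:15, 15:00–16:15, 17:15–18:00.
Windows ≥ 75 min: 15:00–16:15.
That's 1 window.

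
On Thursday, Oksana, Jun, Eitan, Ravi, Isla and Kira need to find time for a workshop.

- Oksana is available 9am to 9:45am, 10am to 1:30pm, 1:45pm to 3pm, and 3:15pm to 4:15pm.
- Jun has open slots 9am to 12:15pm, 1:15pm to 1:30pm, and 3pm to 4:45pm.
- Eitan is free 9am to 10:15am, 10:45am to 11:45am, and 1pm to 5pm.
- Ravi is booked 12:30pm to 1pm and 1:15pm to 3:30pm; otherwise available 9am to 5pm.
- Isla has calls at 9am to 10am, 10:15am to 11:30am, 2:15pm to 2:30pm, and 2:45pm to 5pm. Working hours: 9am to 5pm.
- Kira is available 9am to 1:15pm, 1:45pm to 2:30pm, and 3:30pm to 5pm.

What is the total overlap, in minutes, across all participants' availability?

30 minutes

Ravi free within 09:00–17:00: 09:00–12:30, 13:00–13:15, 15:30–17:00.
Isla free within 09:00–17:00: 10:00–10:15, 11:30–14:15, 14:30–14:45.
Oksana ∩ Jun: 09:00–09:45, 10:00–12:15, 13:15–13:30, 15:15–16:15.
Oksana ∩ Jun ∩ Eitan: 09:00–09:45, 10:00–10:15, 10:45–11:45, 13:15–13:30, 15:15–16:15.
Oksana ∩ Jun ∩ Eitan ∩ Ravi: 09:00–09:45, 10:00–10:15, 10:45–11:45, 15:30–16:15.
Oksana ∩ Jun ∩ Eitan ∩ Ravi ∩ Isla: 10:00–10:15, 11:30–11:45.
Oksana ∩ Jun ∩ Eitan ∩ Ravi ∩ Isla ∩ Kira: 10:00–10:15, 11:30–11:45.
Total common minutes: 15 + 15 = 30.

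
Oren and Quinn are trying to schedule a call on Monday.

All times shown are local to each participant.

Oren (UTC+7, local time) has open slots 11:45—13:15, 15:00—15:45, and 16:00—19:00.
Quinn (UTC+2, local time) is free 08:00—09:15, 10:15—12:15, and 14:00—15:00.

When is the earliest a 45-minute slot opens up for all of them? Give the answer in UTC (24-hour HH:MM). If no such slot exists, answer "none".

09:00

Oren → UTC: 04:45–06:15, 08:00–08:45, 09:00–12:00.
Quinn → UTC: 06:00–07:15, 08:15–10:15, 12:00–13:00.
Oren ∩ Quinn: 06:00–06:15, 08:15–08:45, 09:00–10:15.
Windows ≥ 45 min: 09:00–10:15.
Earliest such window starts at 09:00.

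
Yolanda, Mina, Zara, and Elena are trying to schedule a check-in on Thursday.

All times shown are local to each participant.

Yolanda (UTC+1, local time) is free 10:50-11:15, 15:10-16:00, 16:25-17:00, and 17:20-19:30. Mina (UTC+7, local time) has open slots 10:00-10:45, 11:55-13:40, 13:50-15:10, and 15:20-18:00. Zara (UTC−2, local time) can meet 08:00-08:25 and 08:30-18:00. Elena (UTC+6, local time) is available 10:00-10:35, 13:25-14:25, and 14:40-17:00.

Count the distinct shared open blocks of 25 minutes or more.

Yolanda → UTC: 09:50–10:15, 14:10–15:00, 15:25–16:00, 16:20–18:30.
Mina → UTC: 03:00–03:45, 04:55–06:40, 06:50–08:10, 08:20–11:00.
Zara → UTC: 10:00–10:25, 10:30–20:00.
Elena → UTC: 04:00–04:35, 07:25–08:25, 08:40–11:00.
Yolanda ∩ Mina: 09:50–10:15.
Yolanda ∩ Mina ∩ Zara: 10:00–10:15.
Yolanda ∩ Mina ∩ Zara ∩ Elena: 10:00–10:15.
Windows ≥ 25 min: (none).
That's 0 windows.

0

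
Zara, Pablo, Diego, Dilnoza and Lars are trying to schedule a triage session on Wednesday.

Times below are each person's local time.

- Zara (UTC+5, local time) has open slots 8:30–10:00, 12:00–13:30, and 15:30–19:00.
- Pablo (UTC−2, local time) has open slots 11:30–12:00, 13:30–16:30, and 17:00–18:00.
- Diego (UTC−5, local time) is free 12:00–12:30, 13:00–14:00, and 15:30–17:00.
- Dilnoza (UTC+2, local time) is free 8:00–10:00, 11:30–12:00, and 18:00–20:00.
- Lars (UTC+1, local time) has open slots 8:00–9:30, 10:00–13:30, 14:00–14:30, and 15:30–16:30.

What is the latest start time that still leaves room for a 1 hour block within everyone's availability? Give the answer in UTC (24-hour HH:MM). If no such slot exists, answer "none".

Zara → UTC: 03:30–05:00, 07:00–08:30, 10:30–14:00.
Pablo → UTC: 13:30–14:00, 15:30–18:30, 19:00–20:00.
Diego → UTC: 17:00–17:30, 18:00–19:00, 20:30–22:00.
Dilnoza → UTC: 06:00–08:00, 09:30–10:00, 16:00–18:00.
Lars → UTC: 07:00–08:30, 09:00–12:30, 13:00–13:30, 14:30–15:30.
Zara ∩ Pablo: 13:30–14:00.
Zara ∩ Pablo ∩ Diego: (none).
Zara ∩ Pablo ∩ Diego ∩ Dilnoza: (none).
Zara ∩ Pablo ∩ Diego ∩ Dilnoza ∩ Lars: (none).
Windows ≥ 60 min: (none).

none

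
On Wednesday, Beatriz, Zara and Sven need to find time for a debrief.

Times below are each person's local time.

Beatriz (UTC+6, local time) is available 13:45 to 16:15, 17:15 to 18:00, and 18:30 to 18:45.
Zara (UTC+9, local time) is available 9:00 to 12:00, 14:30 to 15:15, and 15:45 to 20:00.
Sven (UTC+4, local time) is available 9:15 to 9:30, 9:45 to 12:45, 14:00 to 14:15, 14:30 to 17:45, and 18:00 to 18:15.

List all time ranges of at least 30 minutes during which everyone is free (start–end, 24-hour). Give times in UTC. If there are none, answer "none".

Beatriz → UTC: 07:45–10:15, 11:15–12:00, 12:30–12:45.
Zara → UTC: 00:00–03:00, 05:30–06:15, 06:45–11:00.
Sven → UTC: 05:15–05:30, 05:45–08:45, 10:00–10:15, 10:30–13:45, 14:00–14:15.
Beatriz ∩ Zara: 07:45–10:15.
Beatriz ∩ Zara ∩ Sven: 07:45–08:45, 10:00–10:15.
Windows ≥ 30 min: 07:45–08:45.

07:45–08:45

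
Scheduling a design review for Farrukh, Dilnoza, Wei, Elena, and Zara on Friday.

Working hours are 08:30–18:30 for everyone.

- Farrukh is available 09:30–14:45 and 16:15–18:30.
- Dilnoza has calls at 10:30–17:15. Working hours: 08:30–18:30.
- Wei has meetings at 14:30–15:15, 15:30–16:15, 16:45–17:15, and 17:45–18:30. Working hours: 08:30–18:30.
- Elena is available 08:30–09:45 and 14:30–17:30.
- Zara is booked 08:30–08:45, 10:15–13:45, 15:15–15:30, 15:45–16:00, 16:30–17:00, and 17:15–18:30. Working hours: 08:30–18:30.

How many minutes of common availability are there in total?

Dilnoza free within 08:30–18:30: 08:30–10:30, 17:15–18:30.
Wei free within 08:30–18:30: 08:30–14:30, 15:15–15:30, 16:15–16:45, 17:15–17:45.
Zara free within 08:30–18:30: 08:45–10:15, 13:45–15:15, 15:30–15:45, 16:00–16:30, 17:00–17:15.
Farrukh ∩ Dilnoza: 09:30–10:30, 17:15–18:30.
Farrukh ∩ Dilnoza ∩ Wei: 09:30–10:30, 17:15–17:45.
Farrukh ∩ Dilnoza ∩ Wei ∩ Elena: 09:30–09:45, 17:15–17:30.
Farrukh ∩ Dilnoza ∩ Wei ∩ Elena ∩ Zara: 09:30–09:45.
Total common minutes: 15.

15 minutes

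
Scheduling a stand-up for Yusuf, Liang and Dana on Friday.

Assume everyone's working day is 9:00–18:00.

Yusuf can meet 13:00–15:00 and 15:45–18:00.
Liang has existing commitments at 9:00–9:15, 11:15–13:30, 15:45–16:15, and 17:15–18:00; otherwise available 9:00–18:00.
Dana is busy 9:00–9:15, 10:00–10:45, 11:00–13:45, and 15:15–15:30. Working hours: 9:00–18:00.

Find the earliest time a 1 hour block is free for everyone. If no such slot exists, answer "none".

Liang free within 09:00–18:00: 09:15–11:15, 13:30–15:45, 16:15–17:15.
Dana free within 09:00–18:00: 09:15–10:00, 10:45–11:00, 13:45–15:15, 15:30–18:00.
Yusuf ∩ Liang: 13:30–15:00, 16:15–17:15.
Yusuf ∩ Liang ∩ Dana: 13:45–15:00, 16:15–17:15.
Windows ≥ 60 min: 13:45–15:00, 16:15–17:15.
Earliest such window starts at 13:45.

13:45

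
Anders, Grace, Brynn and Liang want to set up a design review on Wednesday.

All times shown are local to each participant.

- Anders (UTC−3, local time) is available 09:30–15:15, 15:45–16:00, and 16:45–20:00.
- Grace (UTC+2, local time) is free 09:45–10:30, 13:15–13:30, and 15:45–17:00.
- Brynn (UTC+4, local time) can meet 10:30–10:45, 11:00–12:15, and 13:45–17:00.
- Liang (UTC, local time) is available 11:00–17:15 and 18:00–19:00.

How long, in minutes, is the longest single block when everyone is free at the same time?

Anders → UTC: 12:30–18:15, 18:45–19:00, 19:45–23:00.
Grace → UTC: 07:45–08:30, 11:15–11:30, 13:45–15:00.
Brynn → UTC: 06:30–06:45, 07:00–08:15, 09:45–13:00.
Liang → UTC: 11:00–17:15, 18:00–19:00.
Anders ∩ Grace: 13:45–15:00.
Anders ∩ Grace ∩ Brynn: (none).
Anders ∩ Grace ∩ Brynn ∩ Liang: (none).
No common window.

0 minutes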